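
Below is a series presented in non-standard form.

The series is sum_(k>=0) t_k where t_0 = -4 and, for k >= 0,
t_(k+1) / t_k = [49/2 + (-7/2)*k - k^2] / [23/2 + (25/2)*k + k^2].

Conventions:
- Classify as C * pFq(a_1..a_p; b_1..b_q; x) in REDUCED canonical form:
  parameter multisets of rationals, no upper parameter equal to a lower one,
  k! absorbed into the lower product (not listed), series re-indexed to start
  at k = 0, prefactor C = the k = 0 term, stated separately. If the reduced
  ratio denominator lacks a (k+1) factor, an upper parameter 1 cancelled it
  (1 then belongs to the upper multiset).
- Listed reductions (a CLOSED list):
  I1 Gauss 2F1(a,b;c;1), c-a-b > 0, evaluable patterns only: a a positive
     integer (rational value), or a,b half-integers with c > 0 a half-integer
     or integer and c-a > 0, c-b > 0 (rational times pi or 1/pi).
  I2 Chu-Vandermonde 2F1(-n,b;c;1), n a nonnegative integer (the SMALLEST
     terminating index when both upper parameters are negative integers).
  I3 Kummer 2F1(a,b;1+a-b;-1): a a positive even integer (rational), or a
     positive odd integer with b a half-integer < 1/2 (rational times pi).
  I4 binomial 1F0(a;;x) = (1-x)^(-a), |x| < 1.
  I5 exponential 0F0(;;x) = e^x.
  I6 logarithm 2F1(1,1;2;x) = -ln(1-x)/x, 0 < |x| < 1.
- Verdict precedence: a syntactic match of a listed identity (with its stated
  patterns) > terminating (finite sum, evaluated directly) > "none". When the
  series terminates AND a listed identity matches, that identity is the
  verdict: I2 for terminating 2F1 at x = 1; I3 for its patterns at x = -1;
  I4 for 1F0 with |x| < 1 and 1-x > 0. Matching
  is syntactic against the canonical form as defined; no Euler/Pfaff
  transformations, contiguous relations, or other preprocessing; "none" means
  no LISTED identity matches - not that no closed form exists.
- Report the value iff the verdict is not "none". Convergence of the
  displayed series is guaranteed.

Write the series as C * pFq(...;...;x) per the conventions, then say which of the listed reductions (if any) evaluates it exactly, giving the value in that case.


Prefactor -4, argument -1: 2F1 with upper {-7/2, 7} over lower {23/2}. Verdict (x = -1): the Kummer evaluation I3 applies (x = -1; c = 23/2 equals 1+a-b for upper {-7/2, 7}: listed pattern). Sum: (-14549535/2097152) * pi.

Key observation: x = (-1) and the expanded ratio factors over Q; C = -4, x = -1, roots give parameters.
Term ratio: r(k) = (-1) * (k-7/2) (k+7) / [(k+23/2) (k+1)] - rational in k. x = (-1); t_0 = -4; negate the roots.


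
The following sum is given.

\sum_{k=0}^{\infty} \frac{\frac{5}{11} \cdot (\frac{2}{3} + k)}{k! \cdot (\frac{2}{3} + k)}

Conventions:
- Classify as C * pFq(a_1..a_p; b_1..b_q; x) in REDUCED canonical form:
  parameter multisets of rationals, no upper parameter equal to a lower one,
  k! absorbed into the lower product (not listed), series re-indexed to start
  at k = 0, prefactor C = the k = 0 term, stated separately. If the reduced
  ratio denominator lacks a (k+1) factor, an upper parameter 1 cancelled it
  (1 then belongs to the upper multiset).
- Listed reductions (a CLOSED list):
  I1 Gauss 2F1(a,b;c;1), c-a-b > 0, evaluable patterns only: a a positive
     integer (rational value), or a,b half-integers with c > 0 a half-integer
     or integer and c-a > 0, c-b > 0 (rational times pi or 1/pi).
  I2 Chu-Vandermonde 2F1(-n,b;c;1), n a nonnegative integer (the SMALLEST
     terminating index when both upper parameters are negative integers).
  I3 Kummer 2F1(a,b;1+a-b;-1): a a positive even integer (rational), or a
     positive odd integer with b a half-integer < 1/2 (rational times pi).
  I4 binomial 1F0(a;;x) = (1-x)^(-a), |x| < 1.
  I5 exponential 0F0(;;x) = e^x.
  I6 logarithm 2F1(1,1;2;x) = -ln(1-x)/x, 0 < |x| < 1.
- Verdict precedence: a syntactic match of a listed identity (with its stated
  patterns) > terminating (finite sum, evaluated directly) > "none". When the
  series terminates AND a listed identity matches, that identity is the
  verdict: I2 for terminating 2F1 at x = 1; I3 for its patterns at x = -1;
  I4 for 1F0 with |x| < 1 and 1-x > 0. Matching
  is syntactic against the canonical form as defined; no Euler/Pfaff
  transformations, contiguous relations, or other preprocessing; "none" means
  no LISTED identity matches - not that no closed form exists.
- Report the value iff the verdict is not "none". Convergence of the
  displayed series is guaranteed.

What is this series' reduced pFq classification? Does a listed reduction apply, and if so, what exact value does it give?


Prefactor \frac{5}{11}, argument 1: 0F0 with upper {-} over lower {-}. Verdict: exponential (I5) matches (the 0F0 exponential series at x = 1). Value: \frac{5}{11} \cdot e^{1}.

The tell: from the first term \frac{5}{11}: the factor k + 2/3 cancels (top and bottom), leaving C = 5/11.
Adjacent-term ratio: r(k) = 1 * 1 / [(k+1)] - rational in k, leading ratio 1; with t_0 = \frac{5}{11}, classification follows.


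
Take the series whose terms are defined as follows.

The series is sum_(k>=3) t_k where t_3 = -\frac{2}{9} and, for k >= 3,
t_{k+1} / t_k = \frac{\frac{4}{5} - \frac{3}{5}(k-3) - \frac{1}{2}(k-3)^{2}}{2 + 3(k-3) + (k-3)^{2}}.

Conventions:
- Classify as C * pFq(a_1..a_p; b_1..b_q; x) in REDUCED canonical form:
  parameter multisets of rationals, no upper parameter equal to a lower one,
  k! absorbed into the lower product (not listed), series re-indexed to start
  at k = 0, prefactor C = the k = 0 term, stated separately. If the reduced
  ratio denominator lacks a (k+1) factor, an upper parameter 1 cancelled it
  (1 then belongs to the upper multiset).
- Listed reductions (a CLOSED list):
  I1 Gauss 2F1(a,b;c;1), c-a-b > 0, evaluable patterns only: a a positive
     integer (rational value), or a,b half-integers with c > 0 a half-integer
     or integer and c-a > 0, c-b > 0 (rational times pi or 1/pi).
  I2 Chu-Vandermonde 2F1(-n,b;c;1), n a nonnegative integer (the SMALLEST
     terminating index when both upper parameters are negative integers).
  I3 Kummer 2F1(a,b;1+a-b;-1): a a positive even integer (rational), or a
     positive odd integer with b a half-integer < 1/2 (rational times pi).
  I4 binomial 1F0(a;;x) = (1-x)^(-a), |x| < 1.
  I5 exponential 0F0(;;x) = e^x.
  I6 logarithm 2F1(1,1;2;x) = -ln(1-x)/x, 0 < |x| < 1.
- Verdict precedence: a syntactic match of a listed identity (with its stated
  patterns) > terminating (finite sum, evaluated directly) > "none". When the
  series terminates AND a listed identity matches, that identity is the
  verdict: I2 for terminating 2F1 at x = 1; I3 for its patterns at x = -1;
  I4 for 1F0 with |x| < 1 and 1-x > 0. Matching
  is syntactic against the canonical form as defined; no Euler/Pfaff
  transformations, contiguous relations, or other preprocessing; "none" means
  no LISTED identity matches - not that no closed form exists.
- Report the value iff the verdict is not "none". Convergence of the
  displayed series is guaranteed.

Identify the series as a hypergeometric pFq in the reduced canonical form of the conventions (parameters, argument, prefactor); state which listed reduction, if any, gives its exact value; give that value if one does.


Key step: with t_0 = -\frac{2}{9}, roots of the ratio polynomials (prefactor -2/9) are the negated parameters.
Ratio: r(k) = -\frac{1}{2} * (k-\frac{4}{5}) / [(k+1)] - rational; roots negated = parameters, x = -\frac{1}{2}, C = -\frac{2}{9}.

The series (x = -\frac{1}{2}) is 1F0: upper {-\frac{4}{5}}, lower {-}, prefactor -\frac{2}{9}. Verdict: binomial (I4) fires (the 1F0 binomial series: exponent 4/5, x = -\frac{1}{2}). Its exact value is \left(-\frac{2}{9}\right) \cdot \left(\frac{3}{2}\right)^{\frac{4}{5}}.


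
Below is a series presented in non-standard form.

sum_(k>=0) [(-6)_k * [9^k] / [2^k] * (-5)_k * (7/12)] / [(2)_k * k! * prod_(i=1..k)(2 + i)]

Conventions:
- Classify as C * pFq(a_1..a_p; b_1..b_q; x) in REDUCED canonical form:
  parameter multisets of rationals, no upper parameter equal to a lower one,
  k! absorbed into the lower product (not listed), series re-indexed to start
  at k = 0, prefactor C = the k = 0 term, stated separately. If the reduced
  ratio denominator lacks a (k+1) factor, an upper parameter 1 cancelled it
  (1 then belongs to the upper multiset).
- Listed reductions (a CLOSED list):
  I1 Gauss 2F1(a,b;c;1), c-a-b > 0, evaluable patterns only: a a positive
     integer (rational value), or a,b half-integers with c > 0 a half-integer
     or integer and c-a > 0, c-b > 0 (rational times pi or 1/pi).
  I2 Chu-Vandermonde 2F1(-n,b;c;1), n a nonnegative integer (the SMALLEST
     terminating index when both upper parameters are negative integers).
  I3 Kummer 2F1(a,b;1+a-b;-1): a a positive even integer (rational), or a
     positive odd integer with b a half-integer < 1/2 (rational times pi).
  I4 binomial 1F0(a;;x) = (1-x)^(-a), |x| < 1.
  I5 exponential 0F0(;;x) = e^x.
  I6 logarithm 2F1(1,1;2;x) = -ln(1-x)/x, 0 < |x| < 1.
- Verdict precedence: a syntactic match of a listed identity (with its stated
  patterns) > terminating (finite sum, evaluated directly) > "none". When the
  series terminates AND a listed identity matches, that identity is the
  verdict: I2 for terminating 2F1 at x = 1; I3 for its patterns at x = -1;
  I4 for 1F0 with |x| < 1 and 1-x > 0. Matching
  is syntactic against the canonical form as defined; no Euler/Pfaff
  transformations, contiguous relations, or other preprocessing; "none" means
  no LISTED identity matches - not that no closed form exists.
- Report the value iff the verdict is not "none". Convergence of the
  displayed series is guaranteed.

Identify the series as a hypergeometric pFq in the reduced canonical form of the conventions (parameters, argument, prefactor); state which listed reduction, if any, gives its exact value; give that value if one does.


The series (x = 9/2) is 2F2: upper {-6, -5}, lower {2, 3}, prefactor 7/12. Verdict: terminating - upper parameter -5 makes this a finite sum (last index 5), evaluated exactly. Exact value: 1806611/15360.

The tell: from the first term 7/12: the two k-th powers (C = 7/12) combine into one argument.
Consecutive-term ratio: r(k) = (9/2) * (k-6) (k-5) / [(k+2) (k+3) (k+1)] - rational in k, leading ratio (9/2); with t_0 = 7/12, classification follows.


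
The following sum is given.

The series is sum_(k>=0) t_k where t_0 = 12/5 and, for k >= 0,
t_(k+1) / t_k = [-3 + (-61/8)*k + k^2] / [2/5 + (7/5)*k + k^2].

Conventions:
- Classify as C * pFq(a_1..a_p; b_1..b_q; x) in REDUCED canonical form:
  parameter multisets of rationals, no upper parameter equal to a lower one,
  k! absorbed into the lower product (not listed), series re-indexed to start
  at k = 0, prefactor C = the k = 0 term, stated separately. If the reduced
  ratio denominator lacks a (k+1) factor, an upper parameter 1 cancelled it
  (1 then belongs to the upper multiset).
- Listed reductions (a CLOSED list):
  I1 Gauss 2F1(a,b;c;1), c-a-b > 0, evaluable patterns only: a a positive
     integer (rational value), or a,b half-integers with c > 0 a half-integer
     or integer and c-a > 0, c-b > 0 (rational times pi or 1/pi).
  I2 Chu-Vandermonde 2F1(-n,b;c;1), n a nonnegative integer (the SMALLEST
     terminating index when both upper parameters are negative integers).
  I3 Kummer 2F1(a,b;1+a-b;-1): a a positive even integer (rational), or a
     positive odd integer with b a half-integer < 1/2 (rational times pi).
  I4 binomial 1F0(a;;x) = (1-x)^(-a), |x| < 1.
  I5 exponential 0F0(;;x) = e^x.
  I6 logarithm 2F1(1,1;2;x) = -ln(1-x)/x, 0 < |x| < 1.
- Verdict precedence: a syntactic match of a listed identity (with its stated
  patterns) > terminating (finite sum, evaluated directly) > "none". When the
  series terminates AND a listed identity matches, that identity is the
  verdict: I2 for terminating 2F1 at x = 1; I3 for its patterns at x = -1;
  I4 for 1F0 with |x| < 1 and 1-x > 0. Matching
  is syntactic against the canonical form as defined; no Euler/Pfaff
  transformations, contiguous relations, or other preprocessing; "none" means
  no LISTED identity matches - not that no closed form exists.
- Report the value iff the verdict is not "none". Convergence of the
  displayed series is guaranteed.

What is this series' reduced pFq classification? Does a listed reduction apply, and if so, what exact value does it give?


Key step: t_0 being 12/5, roots of the ratio polynomials (C = 12/5, x = 1) are the negated parameters.
Term ratio: r(k) = 1 * (k-8) (k+3/8) / [(k+2/5) (k+1)] - rational in k. x = 1; t_0 = 12/5; negate the roots.

Reduced: x = 1, 2F1, upper = {-8, 3/8}, lower = {2/5}, C = 12/5. Verdict: the Chu-Vandermonde identity I2 fires (terminating 2F1 at x = 1 with n = 8, b = 3/8, c = 2/5). Exact value: 423589369599/6753836072960.


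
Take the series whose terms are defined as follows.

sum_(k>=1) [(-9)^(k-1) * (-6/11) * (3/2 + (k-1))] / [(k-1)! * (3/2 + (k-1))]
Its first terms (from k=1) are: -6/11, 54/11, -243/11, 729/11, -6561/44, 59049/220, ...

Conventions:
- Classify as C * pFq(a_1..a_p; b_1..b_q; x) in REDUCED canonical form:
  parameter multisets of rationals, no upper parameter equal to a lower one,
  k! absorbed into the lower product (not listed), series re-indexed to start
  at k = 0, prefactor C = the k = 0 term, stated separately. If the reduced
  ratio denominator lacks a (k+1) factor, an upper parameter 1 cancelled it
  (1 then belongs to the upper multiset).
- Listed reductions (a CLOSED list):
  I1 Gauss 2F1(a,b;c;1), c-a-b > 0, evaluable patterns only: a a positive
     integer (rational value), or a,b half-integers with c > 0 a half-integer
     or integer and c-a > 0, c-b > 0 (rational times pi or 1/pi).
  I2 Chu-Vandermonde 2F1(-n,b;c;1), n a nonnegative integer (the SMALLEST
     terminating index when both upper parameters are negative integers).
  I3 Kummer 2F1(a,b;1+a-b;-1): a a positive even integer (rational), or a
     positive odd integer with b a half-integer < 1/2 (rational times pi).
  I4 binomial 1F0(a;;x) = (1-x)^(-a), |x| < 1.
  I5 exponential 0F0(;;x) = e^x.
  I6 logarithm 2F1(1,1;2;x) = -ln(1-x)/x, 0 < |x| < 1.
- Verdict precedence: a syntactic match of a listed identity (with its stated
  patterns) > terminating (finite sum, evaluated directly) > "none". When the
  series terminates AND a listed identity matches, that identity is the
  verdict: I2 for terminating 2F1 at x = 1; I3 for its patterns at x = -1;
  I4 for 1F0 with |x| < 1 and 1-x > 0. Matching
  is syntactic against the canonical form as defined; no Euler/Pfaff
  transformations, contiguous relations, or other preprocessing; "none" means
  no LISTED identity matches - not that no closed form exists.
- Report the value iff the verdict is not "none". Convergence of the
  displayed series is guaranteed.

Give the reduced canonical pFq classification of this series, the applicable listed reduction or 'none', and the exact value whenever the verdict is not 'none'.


With C = -6/11: the canonical form is 0F0(-; -; -9). Verdict: this is the I5 exponential reduction (the 0F0 exponential series at x = -9). Hence: (-6/11) * e^(-9).

Structural cue: x = (-9) and k + 3/2 divides numerator and denominator alike; C = -6/11 after cancelling.
Consecutive-term ratio: r(k) = (-9) * 1 / [(k+1)] ; factor over Q: parameters, x = (-9), and C = -6/11.


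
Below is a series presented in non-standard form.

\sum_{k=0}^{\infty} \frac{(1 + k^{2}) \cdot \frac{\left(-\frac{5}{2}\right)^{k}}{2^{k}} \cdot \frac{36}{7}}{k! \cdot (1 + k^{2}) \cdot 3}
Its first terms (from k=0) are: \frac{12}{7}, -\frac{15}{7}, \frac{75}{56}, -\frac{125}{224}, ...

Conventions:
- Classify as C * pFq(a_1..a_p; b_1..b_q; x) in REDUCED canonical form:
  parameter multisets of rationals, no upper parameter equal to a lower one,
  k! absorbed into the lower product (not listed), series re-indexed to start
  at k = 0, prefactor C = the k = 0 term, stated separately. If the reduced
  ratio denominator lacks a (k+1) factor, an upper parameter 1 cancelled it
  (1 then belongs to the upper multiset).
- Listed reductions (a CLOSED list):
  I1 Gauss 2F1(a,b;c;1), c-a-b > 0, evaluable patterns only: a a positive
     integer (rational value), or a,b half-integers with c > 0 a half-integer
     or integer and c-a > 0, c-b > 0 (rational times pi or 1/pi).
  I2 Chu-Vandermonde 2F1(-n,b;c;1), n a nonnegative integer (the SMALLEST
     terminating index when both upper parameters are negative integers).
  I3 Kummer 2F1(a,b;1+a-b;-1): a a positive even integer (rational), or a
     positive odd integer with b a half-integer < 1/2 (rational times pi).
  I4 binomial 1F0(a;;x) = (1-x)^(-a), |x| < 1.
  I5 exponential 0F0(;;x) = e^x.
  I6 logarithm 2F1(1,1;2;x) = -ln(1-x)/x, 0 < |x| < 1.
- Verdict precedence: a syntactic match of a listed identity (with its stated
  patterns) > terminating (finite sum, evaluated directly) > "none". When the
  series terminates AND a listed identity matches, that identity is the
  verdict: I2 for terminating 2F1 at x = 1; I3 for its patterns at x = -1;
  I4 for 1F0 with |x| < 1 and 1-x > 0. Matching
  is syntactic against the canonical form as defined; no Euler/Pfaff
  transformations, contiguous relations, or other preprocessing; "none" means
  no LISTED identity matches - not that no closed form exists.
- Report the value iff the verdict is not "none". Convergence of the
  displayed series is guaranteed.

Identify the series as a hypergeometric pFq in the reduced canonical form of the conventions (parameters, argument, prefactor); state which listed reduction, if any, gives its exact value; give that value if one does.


Prefactor \frac{12}{7}, argument -\frac{5}{4}: 0F0 with upper {-} over lower {-}. Verdict at x = -\frac{5}{4}: exponential (I5) matches (the 0F0 exponential series at x = -\frac{5}{4}). Its exact value is \frac{12}{7} \cdot e^{-\frac{5}{4}}.

Key step: with t_0 = \frac{12}{7}, the two k-th powers (C = 12/7) combine into one argument.
Term ratio: r(k) = -\frac{5}{4} * 1 / [(k+1)] ; factor over Q: parameters, x = -\frac{5}{4}, and C = \frac{12}{7}.


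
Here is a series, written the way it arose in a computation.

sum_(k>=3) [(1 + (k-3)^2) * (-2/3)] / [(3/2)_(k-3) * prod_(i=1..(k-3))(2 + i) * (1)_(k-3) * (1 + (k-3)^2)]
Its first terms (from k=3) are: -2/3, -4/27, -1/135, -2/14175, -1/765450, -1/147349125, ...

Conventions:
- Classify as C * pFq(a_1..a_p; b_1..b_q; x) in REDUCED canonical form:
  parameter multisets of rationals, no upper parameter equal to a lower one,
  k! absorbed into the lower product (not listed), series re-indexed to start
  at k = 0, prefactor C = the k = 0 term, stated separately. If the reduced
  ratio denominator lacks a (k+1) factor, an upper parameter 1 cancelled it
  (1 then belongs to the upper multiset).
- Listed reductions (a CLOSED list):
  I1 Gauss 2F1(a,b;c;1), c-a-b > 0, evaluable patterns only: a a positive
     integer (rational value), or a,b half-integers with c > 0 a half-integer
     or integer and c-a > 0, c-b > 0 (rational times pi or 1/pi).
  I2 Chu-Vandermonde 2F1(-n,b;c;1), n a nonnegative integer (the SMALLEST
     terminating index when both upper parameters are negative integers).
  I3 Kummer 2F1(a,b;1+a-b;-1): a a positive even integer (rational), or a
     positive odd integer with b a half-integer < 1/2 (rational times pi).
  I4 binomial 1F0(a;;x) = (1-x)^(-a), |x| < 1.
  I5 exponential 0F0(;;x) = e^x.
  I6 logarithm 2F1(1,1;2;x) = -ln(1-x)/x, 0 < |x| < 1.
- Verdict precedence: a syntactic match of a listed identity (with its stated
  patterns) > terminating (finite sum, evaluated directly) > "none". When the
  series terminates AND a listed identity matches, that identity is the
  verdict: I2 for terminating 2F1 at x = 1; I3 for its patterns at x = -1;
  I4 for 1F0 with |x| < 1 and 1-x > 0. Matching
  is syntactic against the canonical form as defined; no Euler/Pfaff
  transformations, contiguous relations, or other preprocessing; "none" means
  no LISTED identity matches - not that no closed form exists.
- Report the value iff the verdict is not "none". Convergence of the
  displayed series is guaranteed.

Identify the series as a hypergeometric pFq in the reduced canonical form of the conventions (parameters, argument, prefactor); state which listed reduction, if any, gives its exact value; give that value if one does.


Key step: t_0 = -2/3 here, and the factor k^2 + 1 cancels (top and bottom), leaving prefactor -2/3.
Term ratio: r(k) = 1 * 1 / [(k+3/2) (k+3) (k+1)] ; factor over Q: parameters, x = 1, and C = -2/3.

Prefactor -2/3, argument 1: 0F2 with upper {-} over lower {3/2, 3}. Verdict: none (x = 1): each listed identity misses the multisets {-} ; {3/2, 3}.


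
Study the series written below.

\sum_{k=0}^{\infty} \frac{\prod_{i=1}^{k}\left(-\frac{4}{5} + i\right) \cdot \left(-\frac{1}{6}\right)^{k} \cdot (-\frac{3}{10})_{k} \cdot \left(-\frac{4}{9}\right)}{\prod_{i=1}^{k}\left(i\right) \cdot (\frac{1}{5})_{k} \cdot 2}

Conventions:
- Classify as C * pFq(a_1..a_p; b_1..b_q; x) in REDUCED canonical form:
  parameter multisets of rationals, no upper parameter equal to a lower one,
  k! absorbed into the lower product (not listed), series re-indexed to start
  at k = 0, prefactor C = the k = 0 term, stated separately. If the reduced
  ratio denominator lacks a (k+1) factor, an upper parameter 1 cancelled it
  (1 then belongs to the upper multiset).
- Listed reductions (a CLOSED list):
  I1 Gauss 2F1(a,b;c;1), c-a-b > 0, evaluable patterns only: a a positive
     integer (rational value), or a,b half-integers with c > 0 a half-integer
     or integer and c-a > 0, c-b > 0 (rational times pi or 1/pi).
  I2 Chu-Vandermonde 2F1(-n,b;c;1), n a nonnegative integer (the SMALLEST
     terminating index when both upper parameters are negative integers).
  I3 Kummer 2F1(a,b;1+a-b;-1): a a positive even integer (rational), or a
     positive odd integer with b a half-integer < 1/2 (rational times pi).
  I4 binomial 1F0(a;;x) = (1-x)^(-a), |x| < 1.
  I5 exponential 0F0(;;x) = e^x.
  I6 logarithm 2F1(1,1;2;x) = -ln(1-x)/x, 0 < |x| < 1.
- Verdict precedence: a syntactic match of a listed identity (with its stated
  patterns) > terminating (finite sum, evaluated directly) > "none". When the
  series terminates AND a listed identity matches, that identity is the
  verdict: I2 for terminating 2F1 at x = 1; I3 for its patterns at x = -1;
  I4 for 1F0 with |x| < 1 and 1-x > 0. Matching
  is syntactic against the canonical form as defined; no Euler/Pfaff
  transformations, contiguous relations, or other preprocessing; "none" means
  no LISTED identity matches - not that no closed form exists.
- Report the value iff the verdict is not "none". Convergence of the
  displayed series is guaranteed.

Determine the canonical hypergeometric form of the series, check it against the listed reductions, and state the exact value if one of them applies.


Key step: t_0 being -\frac{2}{9}, the running product (prefactor -2/9) telescopes to a rising factorial.
Term ratio: r(k) = -\frac{1}{6} * (k-\frac{3}{10}) / [(k+1)] - poly over poly, x = -\frac{1}{6} from leading terms; C = -\frac{2}{9} at k = 0.

This is -\frac{2}{9} * 1F0(-\frac{3}{10}; -; -\frac{1}{6}) in reduced canonical form. Verdict: this is binomial (I4) (the 1F0 binomial series: exponent 3/10, x = -\frac{1}{6}). Exact value: \left(-\frac{2}{9}\right) \cdot \left(\frac{7}{6}\right)^{\frac{3}{10}}.


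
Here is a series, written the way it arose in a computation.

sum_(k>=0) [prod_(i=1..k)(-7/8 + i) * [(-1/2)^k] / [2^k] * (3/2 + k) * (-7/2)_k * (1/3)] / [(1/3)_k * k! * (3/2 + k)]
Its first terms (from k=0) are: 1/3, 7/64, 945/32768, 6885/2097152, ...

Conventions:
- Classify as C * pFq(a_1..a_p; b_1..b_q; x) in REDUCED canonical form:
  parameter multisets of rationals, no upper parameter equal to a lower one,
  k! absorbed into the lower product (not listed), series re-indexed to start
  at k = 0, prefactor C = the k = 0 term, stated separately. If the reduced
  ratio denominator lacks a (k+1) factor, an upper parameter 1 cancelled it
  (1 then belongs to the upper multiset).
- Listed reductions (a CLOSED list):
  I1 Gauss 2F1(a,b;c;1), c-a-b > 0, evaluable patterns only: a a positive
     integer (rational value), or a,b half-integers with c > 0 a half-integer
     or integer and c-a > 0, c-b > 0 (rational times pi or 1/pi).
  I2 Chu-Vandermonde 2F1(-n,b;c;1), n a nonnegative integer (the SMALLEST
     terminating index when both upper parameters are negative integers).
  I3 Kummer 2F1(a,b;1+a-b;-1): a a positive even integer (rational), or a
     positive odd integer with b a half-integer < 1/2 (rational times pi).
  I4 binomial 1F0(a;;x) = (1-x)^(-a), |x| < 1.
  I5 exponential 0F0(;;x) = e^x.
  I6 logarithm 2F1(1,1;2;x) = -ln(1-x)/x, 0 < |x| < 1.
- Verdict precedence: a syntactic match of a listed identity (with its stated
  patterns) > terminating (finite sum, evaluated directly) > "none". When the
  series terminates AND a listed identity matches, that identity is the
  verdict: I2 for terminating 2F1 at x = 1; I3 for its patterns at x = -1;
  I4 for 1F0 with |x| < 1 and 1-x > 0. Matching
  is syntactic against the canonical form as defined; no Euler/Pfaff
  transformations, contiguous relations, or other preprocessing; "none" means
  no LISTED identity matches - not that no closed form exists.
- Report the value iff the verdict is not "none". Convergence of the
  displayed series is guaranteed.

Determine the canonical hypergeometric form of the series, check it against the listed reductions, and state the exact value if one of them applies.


The series (x = -1/4) is 2F1: upper {-7/2, 1/8}, lower {1/3}, prefactor 1/3. Verdict: none. A 2F1 with upper {-7/2, 1/8} fits none of I1-I6 at x = -1/4; the sum runs forever.

Structural cue: with t_0 = 1/3, the running product (prefactor 1/3) telescopes to a rising factorial.
Term ratio: r(k) = (-1/4) * (k-7/2) (k+1/8) / [(k+1/3) (k+1)] - poly over poly, x = (-1/4) from leading terms; C = 1/3 at k = 0.


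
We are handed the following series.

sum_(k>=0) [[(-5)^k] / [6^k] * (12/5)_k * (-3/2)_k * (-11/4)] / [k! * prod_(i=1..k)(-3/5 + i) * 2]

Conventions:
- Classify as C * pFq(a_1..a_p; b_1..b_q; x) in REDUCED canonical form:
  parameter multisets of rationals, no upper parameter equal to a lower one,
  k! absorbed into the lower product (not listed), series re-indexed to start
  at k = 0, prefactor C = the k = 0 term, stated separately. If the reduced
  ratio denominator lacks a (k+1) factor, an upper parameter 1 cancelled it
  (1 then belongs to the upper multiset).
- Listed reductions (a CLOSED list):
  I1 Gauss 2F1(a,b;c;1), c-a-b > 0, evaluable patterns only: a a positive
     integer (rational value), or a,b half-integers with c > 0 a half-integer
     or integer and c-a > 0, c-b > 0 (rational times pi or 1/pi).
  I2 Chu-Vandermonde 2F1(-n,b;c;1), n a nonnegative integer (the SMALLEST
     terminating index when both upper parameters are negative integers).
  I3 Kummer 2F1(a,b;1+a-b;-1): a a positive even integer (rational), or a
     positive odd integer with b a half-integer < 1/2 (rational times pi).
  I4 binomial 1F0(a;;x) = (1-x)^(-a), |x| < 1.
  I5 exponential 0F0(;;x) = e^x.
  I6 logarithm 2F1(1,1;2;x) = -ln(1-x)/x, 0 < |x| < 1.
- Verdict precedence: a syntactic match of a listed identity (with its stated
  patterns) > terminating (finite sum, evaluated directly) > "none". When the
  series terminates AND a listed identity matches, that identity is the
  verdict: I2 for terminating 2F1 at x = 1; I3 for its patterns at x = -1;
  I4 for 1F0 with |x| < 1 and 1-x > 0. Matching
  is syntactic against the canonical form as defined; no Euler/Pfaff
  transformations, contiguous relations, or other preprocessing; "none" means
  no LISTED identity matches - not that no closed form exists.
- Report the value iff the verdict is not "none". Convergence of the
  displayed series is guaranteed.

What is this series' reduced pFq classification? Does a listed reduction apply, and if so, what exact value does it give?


Prefactor -11/8, argument -5/6: 2F1 with upper {-3/2, 12/5} over lower {2/5}. Verdict: none here - no I1-I6 shape fits x = -5/6 with lower {2/5}.

Structural cue: x = (-5/6) and the lower running product (C = -11/8) is a rising factorial.
Adjacent-term ratio: r(k) = (-5/6) * (k-3/2) (k+12/5) / [(k+2/5) (k+1)] - rational in k, leading ratio (-5/6); with t_0 = -11/8, classification follows.


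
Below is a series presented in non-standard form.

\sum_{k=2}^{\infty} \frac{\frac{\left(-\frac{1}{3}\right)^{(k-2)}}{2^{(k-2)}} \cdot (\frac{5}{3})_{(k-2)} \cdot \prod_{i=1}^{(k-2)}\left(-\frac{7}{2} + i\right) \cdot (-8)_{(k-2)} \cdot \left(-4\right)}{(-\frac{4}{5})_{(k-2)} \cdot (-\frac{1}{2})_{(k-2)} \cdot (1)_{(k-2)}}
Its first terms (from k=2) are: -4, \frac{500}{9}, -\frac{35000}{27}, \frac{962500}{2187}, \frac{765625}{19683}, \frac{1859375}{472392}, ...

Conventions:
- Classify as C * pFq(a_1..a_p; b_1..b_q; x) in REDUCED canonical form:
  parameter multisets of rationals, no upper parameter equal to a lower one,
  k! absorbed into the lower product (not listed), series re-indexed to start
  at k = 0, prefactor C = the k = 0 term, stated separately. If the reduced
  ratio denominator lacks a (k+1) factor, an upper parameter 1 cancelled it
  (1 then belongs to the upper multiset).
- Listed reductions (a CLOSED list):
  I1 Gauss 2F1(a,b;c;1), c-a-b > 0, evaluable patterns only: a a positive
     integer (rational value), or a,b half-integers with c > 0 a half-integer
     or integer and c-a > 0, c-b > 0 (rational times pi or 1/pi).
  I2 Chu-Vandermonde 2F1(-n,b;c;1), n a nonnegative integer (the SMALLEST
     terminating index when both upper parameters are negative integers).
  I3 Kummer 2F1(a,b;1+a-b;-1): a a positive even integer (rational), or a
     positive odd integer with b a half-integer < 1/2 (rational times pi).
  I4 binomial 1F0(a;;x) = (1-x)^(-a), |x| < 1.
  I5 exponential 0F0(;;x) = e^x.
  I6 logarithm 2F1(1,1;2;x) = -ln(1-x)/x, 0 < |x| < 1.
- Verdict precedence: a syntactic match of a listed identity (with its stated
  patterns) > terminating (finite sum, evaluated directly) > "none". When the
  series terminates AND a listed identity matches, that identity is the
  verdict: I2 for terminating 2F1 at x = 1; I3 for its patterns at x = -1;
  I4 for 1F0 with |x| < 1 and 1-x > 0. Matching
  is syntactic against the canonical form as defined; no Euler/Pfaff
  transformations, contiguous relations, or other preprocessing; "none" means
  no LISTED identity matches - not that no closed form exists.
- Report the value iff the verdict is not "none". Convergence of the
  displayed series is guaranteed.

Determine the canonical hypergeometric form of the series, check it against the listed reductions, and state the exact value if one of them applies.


Canonical form: C = -4 times 3F2 with upper {-8, -\frac{5}{2}, \frac{5}{3}}, lower {-\frac{4}{5}, -\frac{1}{2}}, x = -\frac{1}{6}. Verdict: terminating. With -8 upstairs the series is a 9-term polynomial sum; evaluated term by term. Hence: -\frac{5072808286523143}{6661566168192}.

Key observation: t_0 being -4, (1)_k (C = -4, x = -1/6) is k! itself.
Step ratio: r(k) = -\frac{1}{6} * (k-8) (k-\frac{5}{2}) (k+\frac{5}{3}) / [(k-\frac{4}{5}) (k-\frac{1}{2}) (k+1)] - poly over poly, x = -\frac{1}{6} from leading terms; C = -4 at k = 0.


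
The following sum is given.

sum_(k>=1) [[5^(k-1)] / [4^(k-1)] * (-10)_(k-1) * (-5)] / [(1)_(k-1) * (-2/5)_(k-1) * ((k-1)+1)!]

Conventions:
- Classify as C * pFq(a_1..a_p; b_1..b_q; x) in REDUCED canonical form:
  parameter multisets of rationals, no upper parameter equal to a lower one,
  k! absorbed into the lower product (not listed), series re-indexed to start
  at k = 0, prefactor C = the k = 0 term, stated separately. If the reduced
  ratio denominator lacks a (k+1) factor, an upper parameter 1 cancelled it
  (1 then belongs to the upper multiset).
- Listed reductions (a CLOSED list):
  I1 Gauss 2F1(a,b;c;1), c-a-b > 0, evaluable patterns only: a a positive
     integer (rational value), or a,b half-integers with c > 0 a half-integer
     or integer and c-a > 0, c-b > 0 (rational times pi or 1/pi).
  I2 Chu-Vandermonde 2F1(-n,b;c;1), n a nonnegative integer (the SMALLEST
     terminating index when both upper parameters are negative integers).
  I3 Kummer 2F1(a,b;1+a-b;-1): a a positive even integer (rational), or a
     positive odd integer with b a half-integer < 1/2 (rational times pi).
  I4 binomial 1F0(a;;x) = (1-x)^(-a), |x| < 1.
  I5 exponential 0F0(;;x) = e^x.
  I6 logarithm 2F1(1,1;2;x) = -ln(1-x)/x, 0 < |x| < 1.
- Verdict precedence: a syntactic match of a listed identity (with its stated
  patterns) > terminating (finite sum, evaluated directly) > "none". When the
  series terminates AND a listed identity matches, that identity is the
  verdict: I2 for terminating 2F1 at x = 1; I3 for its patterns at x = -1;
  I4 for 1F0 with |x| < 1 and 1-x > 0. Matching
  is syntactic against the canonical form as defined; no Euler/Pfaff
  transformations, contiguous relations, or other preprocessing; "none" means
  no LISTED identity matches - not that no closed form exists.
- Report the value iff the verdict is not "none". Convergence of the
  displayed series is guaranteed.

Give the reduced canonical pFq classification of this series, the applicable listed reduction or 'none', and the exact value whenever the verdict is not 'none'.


With C = -5: the canonical form is 1F2(-10; -2/5, 2; 5/4). Verdict: terminating at k = 10: the factor (-10)_k kills every later term; summing the 11 survivors is exact. Its exact value is 1527975635749643588009555/28392049325823926206464.

Key step: from the first term -5: the two geometric factors (prefactor -5) combine into one argument.
Term ratio: r(k) = (5/4) * (k-10) / [(k-2/5) (k+2) (k+1)] - rational; roots negated = parameters, x = (5/4), C = -5.


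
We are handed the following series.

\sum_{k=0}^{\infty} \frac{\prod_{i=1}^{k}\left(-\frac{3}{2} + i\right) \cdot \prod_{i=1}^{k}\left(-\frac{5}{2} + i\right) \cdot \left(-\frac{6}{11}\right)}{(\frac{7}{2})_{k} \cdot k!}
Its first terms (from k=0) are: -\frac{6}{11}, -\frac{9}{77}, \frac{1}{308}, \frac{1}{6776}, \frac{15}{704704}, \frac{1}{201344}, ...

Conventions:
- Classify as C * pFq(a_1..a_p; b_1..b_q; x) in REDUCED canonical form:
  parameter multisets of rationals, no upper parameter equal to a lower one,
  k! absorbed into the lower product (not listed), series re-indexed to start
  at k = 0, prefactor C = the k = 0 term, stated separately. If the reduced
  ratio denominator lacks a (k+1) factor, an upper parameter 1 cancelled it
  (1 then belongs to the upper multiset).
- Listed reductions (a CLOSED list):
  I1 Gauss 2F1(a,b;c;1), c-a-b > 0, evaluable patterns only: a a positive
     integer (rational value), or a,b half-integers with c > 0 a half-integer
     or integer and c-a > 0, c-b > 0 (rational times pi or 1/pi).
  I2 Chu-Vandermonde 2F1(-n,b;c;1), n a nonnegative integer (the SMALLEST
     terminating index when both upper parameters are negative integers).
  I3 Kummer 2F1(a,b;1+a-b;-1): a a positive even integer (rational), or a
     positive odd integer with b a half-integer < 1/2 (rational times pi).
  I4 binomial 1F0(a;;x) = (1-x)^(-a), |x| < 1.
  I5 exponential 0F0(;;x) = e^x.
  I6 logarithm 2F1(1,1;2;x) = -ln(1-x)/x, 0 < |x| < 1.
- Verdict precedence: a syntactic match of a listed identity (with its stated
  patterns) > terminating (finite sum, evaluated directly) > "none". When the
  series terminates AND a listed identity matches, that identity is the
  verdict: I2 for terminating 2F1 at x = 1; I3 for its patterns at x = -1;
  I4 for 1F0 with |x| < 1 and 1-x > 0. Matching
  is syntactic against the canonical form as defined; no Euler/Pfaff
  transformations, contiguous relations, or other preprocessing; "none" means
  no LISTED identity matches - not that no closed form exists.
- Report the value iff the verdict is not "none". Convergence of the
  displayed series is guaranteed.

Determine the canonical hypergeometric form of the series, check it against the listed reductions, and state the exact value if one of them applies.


This is -\frac{6}{11} * 2F1(-\frac{3}{2}, -\frac{1}{2}; \frac{7}{2}; 1) in reduced canonical form. Verdict: Gauss's theorem I1 (half-integer case) matches (x = 1; upper {-\frac{3}{2}, -\frac{1}{2}} half-integers, c = \frac{7}{2} in the evaluable pattern). Value: \left(-\frac{4725}{22528}\right) \cdot \pi.

Structural cue: x = 1 and the running product (prefactor -6/11) telescopes to a rising factorial.
Consecutive-term ratio: r(k) = 1 * (k-\frac{3}{2}) (k-\frac{1}{2}) / [(k+\frac{7}{2}) (k+1)] ; factor over Q: parameters, x = 1, and C = -\frac{6}{11}.


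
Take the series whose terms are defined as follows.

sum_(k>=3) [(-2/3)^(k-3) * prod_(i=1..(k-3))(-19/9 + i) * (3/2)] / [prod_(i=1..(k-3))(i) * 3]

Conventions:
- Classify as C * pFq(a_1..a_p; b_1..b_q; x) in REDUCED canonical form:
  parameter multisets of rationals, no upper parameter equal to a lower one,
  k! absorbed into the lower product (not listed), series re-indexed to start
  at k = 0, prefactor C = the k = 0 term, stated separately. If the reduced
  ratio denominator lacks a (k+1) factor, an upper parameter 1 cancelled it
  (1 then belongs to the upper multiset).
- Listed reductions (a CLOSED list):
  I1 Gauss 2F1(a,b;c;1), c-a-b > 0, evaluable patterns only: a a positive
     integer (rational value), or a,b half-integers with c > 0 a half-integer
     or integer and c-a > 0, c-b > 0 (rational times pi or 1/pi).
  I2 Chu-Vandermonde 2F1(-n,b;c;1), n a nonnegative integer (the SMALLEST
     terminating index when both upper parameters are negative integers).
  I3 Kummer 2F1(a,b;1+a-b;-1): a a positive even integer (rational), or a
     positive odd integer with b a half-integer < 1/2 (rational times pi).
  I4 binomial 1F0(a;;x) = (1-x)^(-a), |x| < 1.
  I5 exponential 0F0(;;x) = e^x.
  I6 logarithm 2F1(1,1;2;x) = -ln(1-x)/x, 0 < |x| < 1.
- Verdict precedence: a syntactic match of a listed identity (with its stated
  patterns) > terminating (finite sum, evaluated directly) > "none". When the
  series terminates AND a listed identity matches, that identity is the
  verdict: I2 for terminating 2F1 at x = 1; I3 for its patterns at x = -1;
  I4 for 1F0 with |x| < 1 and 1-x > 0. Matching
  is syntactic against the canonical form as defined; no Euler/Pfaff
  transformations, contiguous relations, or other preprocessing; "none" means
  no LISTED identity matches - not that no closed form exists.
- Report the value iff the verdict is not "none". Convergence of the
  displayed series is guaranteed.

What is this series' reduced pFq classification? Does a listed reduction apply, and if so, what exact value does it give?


With C = 1/2: the canonical form is 1F0(-10/9; -; -2/3). Verdict (x = -2/3): binomial (I4) applies (the 1F0 binomial series: exponent 10/9, x = -2/3). Exact value: (1/2) * (5/3)^(10/9).

Structural cue: t_0 being 1/2, the product of the first k integers (prefactor 1/2) is k!.
Consecutive-term ratio: r(k) = (-2/3) * (k-10/9) / [(k+1)] - rational in k, leading ratio (-2/3); with t_0 = 1/2, classification follows.


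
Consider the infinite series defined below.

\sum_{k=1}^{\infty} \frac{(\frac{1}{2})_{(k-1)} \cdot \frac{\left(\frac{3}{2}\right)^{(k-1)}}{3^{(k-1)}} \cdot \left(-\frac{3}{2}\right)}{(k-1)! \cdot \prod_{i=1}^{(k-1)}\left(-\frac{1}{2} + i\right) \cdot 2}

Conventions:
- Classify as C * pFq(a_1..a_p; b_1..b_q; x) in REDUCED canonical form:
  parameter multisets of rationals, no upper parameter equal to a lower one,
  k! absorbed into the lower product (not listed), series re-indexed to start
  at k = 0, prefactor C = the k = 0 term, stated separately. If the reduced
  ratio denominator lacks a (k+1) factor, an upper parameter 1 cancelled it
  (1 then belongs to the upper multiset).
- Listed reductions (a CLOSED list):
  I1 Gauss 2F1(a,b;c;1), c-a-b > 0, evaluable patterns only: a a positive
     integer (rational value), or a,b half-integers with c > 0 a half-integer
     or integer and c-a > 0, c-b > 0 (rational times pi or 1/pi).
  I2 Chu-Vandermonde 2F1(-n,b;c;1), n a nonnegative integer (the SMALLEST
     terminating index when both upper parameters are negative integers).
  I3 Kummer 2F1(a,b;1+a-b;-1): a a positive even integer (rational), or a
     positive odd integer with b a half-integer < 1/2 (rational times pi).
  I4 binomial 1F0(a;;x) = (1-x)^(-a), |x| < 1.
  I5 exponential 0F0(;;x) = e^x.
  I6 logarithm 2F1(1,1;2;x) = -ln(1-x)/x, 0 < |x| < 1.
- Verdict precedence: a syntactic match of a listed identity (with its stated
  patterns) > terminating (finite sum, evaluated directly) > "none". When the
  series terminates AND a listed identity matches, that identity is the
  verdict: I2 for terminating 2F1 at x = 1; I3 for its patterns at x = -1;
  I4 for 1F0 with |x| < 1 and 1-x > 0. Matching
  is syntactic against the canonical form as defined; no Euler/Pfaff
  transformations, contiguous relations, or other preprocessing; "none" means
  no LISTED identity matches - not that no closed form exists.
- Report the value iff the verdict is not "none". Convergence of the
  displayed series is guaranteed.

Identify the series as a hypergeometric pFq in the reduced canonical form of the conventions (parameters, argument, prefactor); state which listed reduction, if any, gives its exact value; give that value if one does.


x = \frac{1}{2} here; the reduced form reads 0F0, upper {-}, lower {-}, C = -\frac{3}{4}. Verdict: exponential (I5) applies (the 0F0 exponential series at x = \frac{1}{2}). Exact value: \left(-\frac{3}{4}\right) \cdot e^{\frac{1}{2}}.

The tell: x = \frac{1}{2} and the lower running product (C = -3/4) is a rising factorial.
Step ratio: r(k) = \frac{1}{2} * 1 / [(k+1)] - rational in k, leading ratio \frac{1}{2}; with t_0 = -\frac{3}{4}, classification follows.
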